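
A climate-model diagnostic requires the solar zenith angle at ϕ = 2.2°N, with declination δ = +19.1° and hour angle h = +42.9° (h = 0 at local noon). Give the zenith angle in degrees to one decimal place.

cos θ_z = sin ϕ sin δ + cos ϕ cos δ cos h = 0.012561 + 0.691705 = 0.704266.
θ_z = arccos(0.704266) = 45.2°.

θ_z = 45.2°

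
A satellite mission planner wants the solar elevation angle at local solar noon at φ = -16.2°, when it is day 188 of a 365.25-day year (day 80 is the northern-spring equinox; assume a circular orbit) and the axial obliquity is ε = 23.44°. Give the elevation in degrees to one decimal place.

51.4°

Solar longitude: λ_s = 360° × (188 − 80)/365.25 = 106.448°.
sin δ = sin 23.44° × sin 106.448° = 0.38151, so δ = +22.427°.
At local noon the hour angle is zero, so the zenith angle equals |φ − δ| = |-16.2° − (+22.427°)| = 38.627°.
Elevation = 90° − 38.627° = 51.4°.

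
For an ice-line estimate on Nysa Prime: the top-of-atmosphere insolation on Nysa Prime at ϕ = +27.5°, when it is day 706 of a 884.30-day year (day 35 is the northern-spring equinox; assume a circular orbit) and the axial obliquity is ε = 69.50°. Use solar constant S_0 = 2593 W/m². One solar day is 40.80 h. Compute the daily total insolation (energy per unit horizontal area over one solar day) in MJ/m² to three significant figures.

0.00 MJ/m²

Solar longitude: L_s = 360° × (706 − 35)/884.30 = 273.165°.
sin δ = sin 69.50° × sin 273.165° = -0.93524, so δ = -69.267°.
cos h₀ = −tan(+27.5°) tan(-69.267°) = 1.3753 ≥ 1 ⇒ polar night, h₀ = 0 and Q̄ = 0.
Daily total = Q̄ × 40.80 h × 3600 s/h = 0.00 MJ/m².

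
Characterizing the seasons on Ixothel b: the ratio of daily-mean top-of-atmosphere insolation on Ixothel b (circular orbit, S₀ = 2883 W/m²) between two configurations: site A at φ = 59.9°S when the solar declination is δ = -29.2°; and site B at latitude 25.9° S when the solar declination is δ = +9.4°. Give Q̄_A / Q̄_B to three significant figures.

Q̄_A / Q̄_B ≈ 1.71

— Configuration A (φ=-59.9°):
cos H₀ = −tan(-59.9°) tan(-29.200°) = -0.9641, H₀ = 2.8729 rad.
Bracket: H₀ sin φ sin δ + cos φ cos δ sin H₀ = 2.8729×-0.86515×-0.48786 + 0.50151×0.87292×0.26546 = 1.212571 + 0.116213 = 1.328784.
Q̄ = (S₀/π) × [bracket] = (2883/π) × 1.328784 = 1219.4 W/m².
— Configuration B (φ=-25.9°):
cos H₀ = −tan(-25.9°) tan(+9.400°) = 0.0804, H₀ = 1.4903 rad.
Bracket: H₀ sin φ sin δ + cos φ cos δ sin H₀ = 1.4903×-0.43680×0.16333 + 0.89956×0.98657×0.99676 = -0.106322 + 0.884603 = 0.778281.
Q̄ = (S₀/π) × [bracket] = (2883/π) × 0.778281 = 714.22 W/m².
Ratio Q̄_A / Q̄_B = 1219.4 / 714.22 = 1.707.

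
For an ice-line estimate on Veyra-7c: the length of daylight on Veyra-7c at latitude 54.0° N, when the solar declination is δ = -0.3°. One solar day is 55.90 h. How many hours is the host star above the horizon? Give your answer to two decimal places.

27.82 h

cos h₀ = −tan ϕ · tan δ = −tan(+54.0°) × tan(-0.300°) = 0.0072, so h₀ = 1.5636 rad = 89.59°.
Daylight = 2h₀/(2π) × 55.90 h = (1.5636/π) × 55.90 = 27.82 h.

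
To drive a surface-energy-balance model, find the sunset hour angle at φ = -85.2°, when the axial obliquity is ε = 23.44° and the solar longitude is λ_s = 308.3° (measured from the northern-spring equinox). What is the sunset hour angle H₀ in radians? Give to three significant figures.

H₀ = 3.14 rad

Solar declination: sin δ = sin ε · sin λ_s = sin 23.44° × sin 308.3° = -0.31218, so δ = -18.190°.
Sunrise equation: cos H₀ = −tan φ · tan δ = -3.9132 ≤ −1, so the Sun never sets (polar day) and H₀ = π.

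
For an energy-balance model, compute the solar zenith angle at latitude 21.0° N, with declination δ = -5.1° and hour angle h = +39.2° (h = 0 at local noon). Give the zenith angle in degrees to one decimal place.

cos θ_z = sin φ sin δ + cos φ cos δ cos h = -0.031857 + 0.720609 = 0.688752.
θ_z = arccos(0.688752) = 46.5°.

θ_z = 46.5°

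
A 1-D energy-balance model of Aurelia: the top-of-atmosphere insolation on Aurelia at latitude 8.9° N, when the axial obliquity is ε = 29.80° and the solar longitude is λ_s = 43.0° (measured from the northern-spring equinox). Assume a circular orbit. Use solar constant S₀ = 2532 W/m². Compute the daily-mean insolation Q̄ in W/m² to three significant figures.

Solar declination: sin δ = sin ε · sin λ_s = sin 29.80° × sin 43.0° = 0.33894, so δ = +19.812°.
cos H₀ = −tan(+8.9°) tan(+19.812°) = -0.0564, H₀ = 1.6272 rad.
Bracket: H₀ sin φ sin δ + cos φ cos δ sin H₀ = 1.6272×0.15471×0.33894 + 0.98796×0.94081×0.99841 = 0.085326 + 0.928005 = 1.013331.
Q̄ = (S₀/π) × [bracket] = (2532/π) × 1.013331 = 816.7 W/m².

Q̄ ≈ 817 W/m²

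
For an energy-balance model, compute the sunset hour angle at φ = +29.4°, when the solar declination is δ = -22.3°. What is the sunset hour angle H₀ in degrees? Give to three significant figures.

H₀ = 76.6°

cos H₀ = −tan φ · tan δ = −tan(+29.4°) × tan(-22.300°) = 0.2311, so H₀ = 1.3376 rad = 76.64°.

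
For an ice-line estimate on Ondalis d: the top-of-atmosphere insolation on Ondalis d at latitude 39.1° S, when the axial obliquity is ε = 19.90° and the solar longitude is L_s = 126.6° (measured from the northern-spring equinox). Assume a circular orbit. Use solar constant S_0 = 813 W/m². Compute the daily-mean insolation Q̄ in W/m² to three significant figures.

Q̄ ≈ 128 W/m²

Solar declination: sin δ = sin ε · sin L_s = sin 19.90° × sin 126.6° = 0.27326, so δ = +15.859°.
cos h₀ = −tan(-39.1°) tan(+15.859°) = 0.2309, h₀ = 1.3378 rad.
Bracket: h₀ sin ϕ sin δ + cos ϕ cos δ sin h₀ = 1.3378×-0.63068×0.27326 + 0.77605×0.96194×0.97299 = -0.230556 + 0.726350 = 0.495794.
Q̄ = (S_0/π) × [bracket] = (813/π) × 0.495794 = 128.3 W/m².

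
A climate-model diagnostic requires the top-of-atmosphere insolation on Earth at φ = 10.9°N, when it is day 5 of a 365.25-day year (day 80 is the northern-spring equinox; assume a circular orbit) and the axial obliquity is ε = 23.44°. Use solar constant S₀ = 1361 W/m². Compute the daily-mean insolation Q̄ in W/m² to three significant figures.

Q̄ ≈ 345 W/m²

Solar longitude: λ_s = 360° × (5 − 80)/365.25 = -73.922°, i.e. -73.922° + 360° = 286.078°.
sin δ = sin 23.44° × sin 286.078° = -0.38223, so δ = -22.472°.
cos H₀ = −tan(+10.9°) tan(-22.472°) = 0.0797, H₀ = 1.4911 rad.
Bracket: H₀ sin φ sin δ + cos φ cos δ sin H₀ = 1.4911×0.18910×-0.38223 + 0.98196×0.92407×0.99682 = -0.107776 + 0.904514 = 0.796738.
Q̄ = (S₀/π) × [bracket] = (1361/π) × 0.796738 = 345.2 W/m².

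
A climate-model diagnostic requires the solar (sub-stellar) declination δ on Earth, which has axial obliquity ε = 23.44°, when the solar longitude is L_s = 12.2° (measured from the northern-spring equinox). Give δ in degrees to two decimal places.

δ = +4.82°

sin δ = sin ε · sin L_s = sin 23.44° × sin 12.2° = 0.084063.
δ = arcsin(0.084063) = +4.82°.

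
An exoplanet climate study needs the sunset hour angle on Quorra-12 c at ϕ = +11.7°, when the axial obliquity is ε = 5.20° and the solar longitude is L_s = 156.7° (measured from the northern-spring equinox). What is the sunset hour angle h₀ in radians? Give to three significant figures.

Solar declination: sin δ = sin ε · sin L_s = sin 5.20° × sin 156.7° = 0.03585, so δ = +2.054°.
cos h₀ = −tan ϕ · tan δ = −tan(+11.7°) × tan(+2.054°) = -0.0074, so h₀ = 1.5782 rad = 90.43°.

h₀ = 1.58 rad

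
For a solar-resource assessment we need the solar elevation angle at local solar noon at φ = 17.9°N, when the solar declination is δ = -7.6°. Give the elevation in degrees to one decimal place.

At local noon the hour angle is zero, so the zenith angle equals |φ − δ| = |+17.9° − (-7.600°)| = 25.500°.
Elevation = 90° − 25.500° = 64.5°.

64.5°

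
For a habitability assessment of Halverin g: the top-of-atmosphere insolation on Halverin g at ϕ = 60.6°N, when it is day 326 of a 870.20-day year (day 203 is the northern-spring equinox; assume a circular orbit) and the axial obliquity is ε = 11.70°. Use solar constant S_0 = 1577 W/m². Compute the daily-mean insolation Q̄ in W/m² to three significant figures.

Solar longitude: L_s = 360° × (326 − 203)/870.20 = 50.885°.
sin δ = sin 11.70° × sin 50.885° = 0.15734, so δ = +9.052°.
cos h₀ = −tan(+60.6°) tan(+9.052°) = -0.2828, h₀ = 1.8575 rad.
Bracket: h₀ sin ϕ sin δ + cos ϕ cos δ sin h₀ = 1.8575×0.87121×0.15734 + 0.49090×0.98754×0.95919 = 0.254619 + 0.464999 = 0.719618.
Q̄ = (S_0/π) × [bracket] = (1577/π) × 0.719618 = 361.2 W/m².

Q̄ ≈ 361 W/m²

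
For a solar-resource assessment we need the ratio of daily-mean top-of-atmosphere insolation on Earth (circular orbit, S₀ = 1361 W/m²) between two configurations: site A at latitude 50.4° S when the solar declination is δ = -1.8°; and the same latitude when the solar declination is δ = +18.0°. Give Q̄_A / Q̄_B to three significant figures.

Q̄_A / Q̄_B ≈ 2.42

— Configuration A (φ=-50.4°):
cos H₀ = −tan(-50.4°) tan(-1.800°) = -0.0380, H₀ = 1.6088 rad.
Bracket: H₀ sin φ sin δ + cos φ cos δ sin H₀ = 1.6088×-0.77051×-0.03141 + 0.63742×0.99951×0.99928 = 0.038936 + 0.636649 = 0.675585.
Q̄ = (S₀/π) × [bracket] = (1361/π) × 0.675585 = 292.68 W/m².
— Configuration B (φ=-50.4°):
cos H₀ = −tan(-50.4°) tan(+18.000°) = 0.3928, H₀ = 1.1672 rad.
Bracket: H₀ sin φ sin δ + cos φ cos δ sin H₀ = 1.1672×-0.77051×0.30902 + 0.63742×0.95106×0.91964 = -0.277914 + 0.557508 = 0.279594.
Q̄ = (S₀/π) × [bracket] = (1361/π) × 0.279594 = 121.13 W/m².
Ratio Q̄_A / Q̄_B = 292.68 / 121.13 = 2.416.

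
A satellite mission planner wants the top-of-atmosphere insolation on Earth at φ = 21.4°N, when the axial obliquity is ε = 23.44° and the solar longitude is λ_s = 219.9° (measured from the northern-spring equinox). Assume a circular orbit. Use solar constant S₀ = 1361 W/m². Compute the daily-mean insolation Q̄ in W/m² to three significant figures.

Q̄ ≈ 329 W/m²

Solar declination: sin δ = sin ε · sin λ_s = sin 23.44° × sin 219.9° = -0.25516, so δ = -14.783°.
cos H₀ = −tan(+21.4°) tan(-14.783°) = 0.1034, H₀ = 1.4672 rad.
Bracket: H₀ sin φ sin δ + cos φ cos δ sin H₀ = 1.4672×0.36488×-0.25516 + 0.93106×0.96690×0.99464 = -0.136600 + 0.895417 = 0.758817.
Q̄ = (S₀/π) × [bracket] = (1361/π) × 0.758817 = 328.7 W/m².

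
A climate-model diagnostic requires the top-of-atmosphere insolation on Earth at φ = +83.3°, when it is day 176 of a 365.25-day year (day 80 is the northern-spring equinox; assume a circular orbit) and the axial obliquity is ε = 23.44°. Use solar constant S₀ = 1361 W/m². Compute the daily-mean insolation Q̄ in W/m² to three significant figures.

Q̄ ≈ 536 W/m²

Solar longitude: λ_s = 360° × (176 − 80)/365.25 = 94.620°.
sin δ = sin 23.44° × sin 94.620° = 0.39650, so δ = +23.359°.
cos H₀ = −tan(+83.3°) tan(+23.359°) = -3.6766 ≤ −1 ⇒ polar day, H₀ = π.
Bracket: H₀ sin φ sin δ + cos φ cos δ sin H₀ = 3.1416×0.99317×0.39650 + 0.11667×0.91804×0.00000 = 1.237137 + 0.000000 = 1.237137.
Q̄ = (S₀/π) × [bracket] = (1361/π) × 1.237137 = 536.0 W/m².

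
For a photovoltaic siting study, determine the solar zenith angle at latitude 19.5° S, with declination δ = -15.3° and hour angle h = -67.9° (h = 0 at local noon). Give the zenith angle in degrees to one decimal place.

cos θ_z = sin φ sin δ + cos φ cos δ cos h = 0.088083 + 0.342075 = 0.430158.
θ_z = arccos(0.430158) = 64.5°.

θ_z = 64.5°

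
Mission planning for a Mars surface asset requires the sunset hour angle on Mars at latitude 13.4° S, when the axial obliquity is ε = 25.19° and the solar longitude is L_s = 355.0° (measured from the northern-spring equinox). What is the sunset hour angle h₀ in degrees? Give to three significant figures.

h₀ = 90.5°

Solar declination: sin δ = sin ε · sin L_s = sin 25.19° × sin 355.0° = -0.03710, so δ = -2.126°.
cos h₀ = −tan ϕ · tan δ = −tan(-13.4°) × tan(-2.126°) = -0.0088, so h₀ = 1.5796 rad = 90.51°.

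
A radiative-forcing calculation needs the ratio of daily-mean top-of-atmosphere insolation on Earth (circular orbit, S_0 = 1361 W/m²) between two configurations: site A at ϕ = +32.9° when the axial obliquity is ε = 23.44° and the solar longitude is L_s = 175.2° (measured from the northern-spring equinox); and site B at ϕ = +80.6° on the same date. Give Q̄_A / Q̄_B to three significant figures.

Q̄_A / Q̄_B ≈ 3.98

— Configuration A (ϕ=+32.9°):
Solar declination: sin δ = sin ε · sin L_s = sin 23.44° × sin 175.2° = 0.03329, so δ = +1.908°.
cos h₀ = −tan(+32.9°) tan(+1.908°) = -0.0215, h₀ = 1.5923 rad.
Bracket: h₀ sin ϕ sin δ + cos ϕ cos δ sin h₀ = 1.5923×0.54317×0.03329 + 0.83962×0.99945×0.99977 = 0.028792 + 0.838965 = 0.867757.
Q̄ = (S_0/π) × [bracket] = (1361/π) × 0.867757 = 375.93 W/m².
— Configuration B (ϕ=+80.6°):
cos h₀ = −tan(+80.6°) tan(+1.908°) = -0.2012, h₀ = 1.7734 rad.
Bracket: h₀ sin ϕ sin δ + cos ϕ cos δ sin h₀ = 1.7734×0.98657×0.03329 + 0.16333×0.99945×0.97956 = 0.058244 + 0.159904 = 0.218148.
Q̄ = (S_0/π) × [bracket] = (1361/π) × 0.218148 = 94.506 W/m².
Ratio Q̄_A / Q̄_B = 375.93 / 94.506 = 3.978.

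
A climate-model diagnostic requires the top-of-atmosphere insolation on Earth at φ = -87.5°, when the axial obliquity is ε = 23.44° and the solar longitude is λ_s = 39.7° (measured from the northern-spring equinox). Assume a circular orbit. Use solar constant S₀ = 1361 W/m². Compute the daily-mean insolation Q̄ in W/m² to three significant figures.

Solar declination: sin δ = sin ε · sin λ_s = sin 23.44° × sin 39.7° = 0.25409, so δ = +14.720°.
cos H₀ = −tan(-87.5°) tan(+14.720°) = 6.0172 ≥ 1 ⇒ polar night, H₀ = 0 and Q̄ = 0.

Q̄ ≈ 0.00 W/m²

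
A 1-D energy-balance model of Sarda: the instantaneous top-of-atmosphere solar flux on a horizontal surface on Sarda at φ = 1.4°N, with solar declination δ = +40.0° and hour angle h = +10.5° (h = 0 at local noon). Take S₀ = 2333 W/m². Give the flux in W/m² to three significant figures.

1.79e+03 W/m²

cos θ_z = sin φ sin δ + cos φ cos δ cos h = 0.015705 + 0.752992 = 0.768697.
Flux = S₀ · cos θ_z = 2333 × 0.768697 = 1793 W/m².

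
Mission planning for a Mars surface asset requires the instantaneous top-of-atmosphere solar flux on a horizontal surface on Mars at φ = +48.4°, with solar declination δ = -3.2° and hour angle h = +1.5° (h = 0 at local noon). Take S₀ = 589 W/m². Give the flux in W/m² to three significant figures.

366 W/m²

cos θ_z = sin φ sin δ + cos φ cos δ cos h = -0.041743 + 0.662664 = 0.620921.
Flux = S₀ · cos θ_z = 589 × 0.620921 = 365.7 W/m².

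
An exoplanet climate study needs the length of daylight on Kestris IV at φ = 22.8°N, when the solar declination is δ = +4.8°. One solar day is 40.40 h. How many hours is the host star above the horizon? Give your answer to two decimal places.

20.65 h

cos H₀ = −tan φ · tan δ = −tan(+22.8°) × tan(+4.800°) = -0.0353, so H₀ = 1.6061 rad = 92.02°.
Daylight = 2H₀/(2π) × 40.40 h = (1.6061/π) × 40.40 = 20.65 h.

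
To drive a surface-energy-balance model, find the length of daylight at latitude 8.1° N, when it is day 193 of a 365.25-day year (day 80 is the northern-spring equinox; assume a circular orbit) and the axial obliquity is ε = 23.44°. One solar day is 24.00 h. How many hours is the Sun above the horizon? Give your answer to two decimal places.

12.43 h

Solar longitude: λ_s = 360° × (193 − 80)/365.25 = 111.376°.
sin δ = sin 23.44° × sin 111.376° = 0.37042, so δ = +21.742°.
cos H₀ = −tan φ · tan δ = −tan(+8.1°) × tan(+21.742°) = -0.0568, so H₀ = 1.6276 rad = 93.25°.
Daylight = 2H₀/(2π) × 24.00 h = (1.6276/π) × 24.00 = 12.43 h.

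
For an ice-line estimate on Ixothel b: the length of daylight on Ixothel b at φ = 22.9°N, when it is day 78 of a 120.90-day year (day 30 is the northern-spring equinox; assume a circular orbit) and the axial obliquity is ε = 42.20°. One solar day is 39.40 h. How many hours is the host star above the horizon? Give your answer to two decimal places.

Solar longitude: λ_s = 360° × (78 − 30)/120.90 = 142.928°.
sin δ = sin 42.20° × sin 142.928° = 0.40492, so δ = +23.886°.
cos H₀ = −tan φ · tan δ = −tan(+22.9°) × tan(+23.886°) = -0.1871, so H₀ = 1.7590 rad = 100.78°.
Daylight = 2H₀/(2π) × 39.40 h = (1.7590/π) × 39.40 = 22.06 h.

22.06 h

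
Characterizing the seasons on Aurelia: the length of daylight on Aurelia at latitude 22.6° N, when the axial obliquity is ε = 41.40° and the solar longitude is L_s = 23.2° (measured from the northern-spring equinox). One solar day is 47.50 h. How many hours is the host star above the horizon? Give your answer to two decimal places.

25.45 h

Solar declination: sin δ = sin ε · sin L_s = sin 41.40° × sin 23.2° = 0.26052, so δ = +15.101°.
cos h₀ = −tan ϕ · tan δ = −tan(+22.6°) × tan(+15.101°) = -0.1123, so h₀ = 1.6834 rad = 96.45°.
Daylight = 2h₀/(2π) × 47.50 h = (1.6834/π) × 47.50 = 25.45 h.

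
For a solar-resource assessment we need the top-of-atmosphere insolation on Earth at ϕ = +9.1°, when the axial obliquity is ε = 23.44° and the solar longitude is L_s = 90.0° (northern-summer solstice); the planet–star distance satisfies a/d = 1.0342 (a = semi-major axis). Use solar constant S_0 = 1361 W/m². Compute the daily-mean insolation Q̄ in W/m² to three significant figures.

Q̄ ≈ 467 W/m²

Solar declination: sin δ = sin ε · sin L_s = sin 23.44° × sin 90.0° = 0.39779, so δ = +23.440°.
cos h₀ = −tan(+9.1°) tan(+23.440°) = -0.0694, h₀ = 1.6403 rad.
Bracket: h₀ sin ϕ sin δ + cos ϕ cos δ sin h₀ = 1.6403×0.15816×0.39779 + 0.98741×0.91748×0.99759 = 0.103199 + 0.903746 = 1.006945.
Inverse-square distance factor (a/d)² = 1.0342² = 1.069570.
Q̄ = (S_0/π) × 1.069570 × [bracket] = (1361/π) × 1.069570 × 1.006945 = 466.6 W/m².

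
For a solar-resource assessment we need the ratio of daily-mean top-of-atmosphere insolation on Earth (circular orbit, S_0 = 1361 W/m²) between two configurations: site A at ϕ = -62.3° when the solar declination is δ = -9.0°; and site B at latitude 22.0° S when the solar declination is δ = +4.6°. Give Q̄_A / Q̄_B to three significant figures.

— Configuration A (ϕ=-62.3°):
cos h₀ = −tan(-62.3°) tan(-9.000°) = -0.3017, h₀ = 1.8772 rad.
Bracket: h₀ sin ϕ sin δ + cos ϕ cos δ sin h₀ = 1.8772×-0.88539×-0.15643 + 0.46484×0.98769×0.95341 = 0.259995 + 0.437728 = 0.697723.
Q̄ = (S_0/π) × [bracket] = (1361/π) × 0.697723 = 302.27 W/m².
— Configuration B (ϕ=-22.0°):
cos h₀ = −tan(-22.0°) tan(+4.600°) = 0.0325, h₀ = 1.5383 rad.
Bracket: h₀ sin ϕ sin δ + cos ϕ cos δ sin h₀ = 1.5383×-0.37461×0.08020 + 0.92718×0.99678×0.99947 = -0.046216 + 0.923705 = 0.877489.
Q̄ = (S_0/π) × [bracket] = (1361/π) × 0.877489 = 380.15 W/m².
Ratio Q̄_A / Q̄_B = 302.27 / 380.15 = 0.7951.

Q̄_A / Q̄_B ≈ 0.795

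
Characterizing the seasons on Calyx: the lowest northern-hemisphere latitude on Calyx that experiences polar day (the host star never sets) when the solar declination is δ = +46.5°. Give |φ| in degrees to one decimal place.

|φ| = 43.5°

Polar day requires cos H₀ = −tan φ tan δ ≤ −1, i.e. tan φ tan δ ≥ 1.
The boundary is |tan φ| · |tan δ| = 1, so |φ| = 90° − |δ| = 90° − 46.5° = 43.5° in the northern hemisphere.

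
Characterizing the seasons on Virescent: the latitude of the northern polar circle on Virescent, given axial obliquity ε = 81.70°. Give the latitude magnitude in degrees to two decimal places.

8.30°

The polar circle is the lowest latitude that experiences at least one full rotation of continuous daylight at the northern-summer solstice; it lies at |ϕ| = 90° − ε = 90° − 81.70° = 8.30°.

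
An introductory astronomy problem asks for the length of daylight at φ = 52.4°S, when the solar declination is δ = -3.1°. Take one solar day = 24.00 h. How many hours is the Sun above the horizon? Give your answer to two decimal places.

cos H₀ = −tan φ · tan δ = −tan(-52.4°) × tan(-3.100°) = -0.0703, so H₀ = 1.6412 rad = 94.03°.
Daylight = 2H₀/(2π) × 24.00 h = (1.6412/π) × 24.00 = 12.54 h.

12.54 h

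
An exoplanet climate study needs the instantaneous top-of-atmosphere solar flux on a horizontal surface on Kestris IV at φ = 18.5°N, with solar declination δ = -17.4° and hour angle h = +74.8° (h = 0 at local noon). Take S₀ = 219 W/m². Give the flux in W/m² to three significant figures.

cos θ_z = sin φ sin δ + cos φ cos δ cos h = -0.094887 + 0.237263 = 0.142376.
Flux = S₀ · cos θ_z = 219 × 0.142376 = 31.18 W/m².

31.2 W/m²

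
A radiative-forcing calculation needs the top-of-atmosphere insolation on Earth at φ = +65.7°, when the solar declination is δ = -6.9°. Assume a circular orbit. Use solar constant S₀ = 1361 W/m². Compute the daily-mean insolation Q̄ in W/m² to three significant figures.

Q̄ ≈ 109 W/m²

cos H₀ = −tan(+65.7°) tan(-6.900°) = 0.2680, H₀ = 1.2995 rad.
Bracket: H₀ sin φ sin δ + cos φ cos δ sin H₀ = 1.2995×0.91140×-0.12014 + 0.41151×0.99276×0.96341 = -0.142290 + 0.393583 = 0.251293.
Q̄ = (S₀/π) × [bracket] = (1361/π) × 0.251293 = 108.9 W/m².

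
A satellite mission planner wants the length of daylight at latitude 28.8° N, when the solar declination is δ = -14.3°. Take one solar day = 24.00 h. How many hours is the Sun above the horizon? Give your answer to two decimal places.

10.93 h

cos h₀ = −tan ϕ · tan δ = −tan(+28.8°) × tan(-14.300°) = 0.1401, so h₀ = 1.4302 rad = 81.94°.
Daylight = 2h₀/(2π) × 24.00 h = (1.4302/π) × 24.00 = 10.93 h.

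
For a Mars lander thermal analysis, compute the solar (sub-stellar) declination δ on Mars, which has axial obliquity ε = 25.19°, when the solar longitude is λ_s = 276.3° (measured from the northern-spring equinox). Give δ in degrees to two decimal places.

sin δ = sin ε · sin λ_s = sin 25.19° × sin 276.3° = -0.423051.
δ = arcsin(-0.423051) = -25.03°.

δ = -25.03°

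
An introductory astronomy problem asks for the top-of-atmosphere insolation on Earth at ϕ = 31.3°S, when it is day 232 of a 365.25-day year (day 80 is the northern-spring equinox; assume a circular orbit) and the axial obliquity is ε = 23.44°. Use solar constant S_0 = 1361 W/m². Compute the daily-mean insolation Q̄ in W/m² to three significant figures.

Solar longitude: L_s = 360° × (232 − 80)/365.25 = 149.815°.
sin δ = sin 23.44° × sin 149.815° = 0.20000, so δ = +11.537°.
cos h₀ = −tan(-31.3°) tan(+11.537°) = 0.1241, h₀ = 1.4464 rad.
Bracket: h₀ sin ϕ sin δ + cos ϕ cos δ sin h₀ = 1.4464×-0.51952×0.20000 + 0.85446×0.97980×0.99227 = -0.150287 + 0.830728 = 0.680441.
Q̄ = (S_0/π) × [bracket] = (1361/π) × 0.680441 = 294.8 W/m².

Q̄ ≈ 295 W/m²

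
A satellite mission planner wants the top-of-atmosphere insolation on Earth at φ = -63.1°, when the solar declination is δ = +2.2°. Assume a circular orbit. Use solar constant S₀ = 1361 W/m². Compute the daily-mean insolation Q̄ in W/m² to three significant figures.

Q̄ ≈ 173 W/m²

cos H₀ = −tan(-63.1°) tan(+2.200°) = 0.0757, H₀ = 1.4950 rad.
Bracket: H₀ sin φ sin δ + cos φ cos δ sin H₀ = 1.4950×-0.89180×0.03839 + 0.45243×0.99926×0.99713 = -0.051183 + 0.450798 = 0.399615.
Q̄ = (S₀/π) × [bracket] = (1361/π) × 0.399615 = 173.1 W/m².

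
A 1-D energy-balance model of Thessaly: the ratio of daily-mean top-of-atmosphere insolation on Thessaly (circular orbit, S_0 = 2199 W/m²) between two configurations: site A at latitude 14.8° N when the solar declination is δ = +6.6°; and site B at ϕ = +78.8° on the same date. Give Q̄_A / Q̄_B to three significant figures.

— Configuration A (ϕ=+14.8°):
cos h₀ = −tan(+14.8°) tan(+6.600°) = -0.0306, h₀ = 1.6014 rad.
Bracket: h₀ sin ϕ sin δ + cos ϕ cos δ sin h₀ = 1.6014×0.25545×0.11494 + 0.96682×0.99337×0.99953 = 0.047019 + 0.959959 = 1.006978.
Q̄ = (S_0/π) × [bracket] = (2199/π) × 1.006978 = 704.85 W/m².
— Configuration B (ϕ=+78.8°):
cos h₀ = −tan(+78.8°) tan(+6.600°) = -0.5843, h₀ = 2.1949 rad.
Bracket: h₀ sin ϕ sin δ + cos ϕ cos δ sin h₀ = 2.1949×0.98096×0.11494 + 0.19423×0.99337×0.81150 = 0.247478 + 0.156573 = 0.404051.
Q̄ = (S_0/π) × [bracket] = (2199/π) × 0.404051 = 282.82 W/m².
Ratio Q̄_A / Q̄_B = 704.85 / 282.82 = 2.492.

Q̄_A / Q̄_B ≈ 2.49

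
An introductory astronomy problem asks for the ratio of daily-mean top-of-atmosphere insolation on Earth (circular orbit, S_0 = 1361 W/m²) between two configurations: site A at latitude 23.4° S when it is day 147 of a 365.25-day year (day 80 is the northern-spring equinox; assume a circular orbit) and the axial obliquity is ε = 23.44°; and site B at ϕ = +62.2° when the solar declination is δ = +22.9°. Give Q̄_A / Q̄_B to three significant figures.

— Configuration A (ϕ=-23.4°):
Solar longitude: L_s = 360° × (147 − 80)/365.25 = 66.037°.
sin δ = sin 23.44° × sin 66.037° = 0.36350, so δ = +21.315°.
cos h₀ = −tan(-23.4°) tan(+21.315°) = 0.1689, h₀ = 1.4011 rad.
Bracket: h₀ sin ϕ sin δ + cos ϕ cos δ sin h₀ = 1.4011×-0.39715×0.36350 + 0.91775×0.93159×0.98564 = -0.202268 + 0.842689 = 0.640421.
Q̄ = (S_0/π) × [bracket] = (1361/π) × 0.640421 = 277.44 W/m².
— Configuration B (ϕ=+62.2°):
cos h₀ = −tan(+62.2°) tan(+22.900°) = -0.8012, h₀ = 2.5001 rad.
Bracket: h₀ sin ϕ sin δ + cos ϕ cos δ sin h₀ = 2.5001×0.88458×0.38912 + 0.46639×0.92119×0.59842 = 0.860554 + 0.257101 = 1.117655.
Q̄ = (S_0/π) × [bracket] = (1361/π) × 1.117655 = 484.19 W/m².
Ratio Q̄_A / Q̄_B = 277.44 / 484.19 = 0.5730.

Q̄_A / Q̄_B ≈ 0.573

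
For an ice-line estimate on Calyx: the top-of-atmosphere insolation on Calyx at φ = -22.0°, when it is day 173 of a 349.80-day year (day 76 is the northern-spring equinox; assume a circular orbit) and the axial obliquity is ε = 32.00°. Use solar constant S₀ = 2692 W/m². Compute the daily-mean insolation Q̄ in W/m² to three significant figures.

Q̄ ≈ 435 W/m²

Solar longitude: λ_s = 360° × (173 − 76)/349.80 = 99.828°.
sin δ = sin 32.00° × sin 99.828° = 0.52214, so δ = +31.476°.
cos H₀ = −tan(-22.0°) tan(+31.476°) = 0.2474, H₀ = 1.3208 rad.
Bracket: H₀ sin φ sin δ + cos φ cos δ sin H₀ = 1.3208×-0.37461×0.52214 + 0.92718×0.85286×0.96892 = -0.258347 + 0.766178 = 0.507831.
Q̄ = (S₀/π) × [bracket] = (2692/π) × 0.507831 = 435.2 W/m².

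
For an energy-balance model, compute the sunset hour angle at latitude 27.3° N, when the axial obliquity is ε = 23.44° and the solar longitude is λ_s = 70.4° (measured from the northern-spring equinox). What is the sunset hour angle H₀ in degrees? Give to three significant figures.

Solar declination: sin δ = sin ε · sin λ_s = sin 23.44° × sin 70.4° = 0.37474, so δ = +22.008°.
cos H₀ = −tan φ · tan δ = −tan(+27.3°) × tan(+22.008°) = -0.2086, so H₀ = 1.7810 rad = 102.04°.

H₀ = 102°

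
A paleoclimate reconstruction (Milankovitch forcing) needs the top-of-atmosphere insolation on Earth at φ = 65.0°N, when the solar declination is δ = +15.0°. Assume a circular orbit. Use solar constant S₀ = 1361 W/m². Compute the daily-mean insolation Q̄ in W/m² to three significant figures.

cos H₀ = −tan(+65.0°) tan(+15.000°) = -0.5746, H₀ = 2.1829 rad.
Bracket: H₀ sin φ sin δ + cos φ cos δ sin H₀ = 2.1829×0.90631×0.25882 + 0.42262×0.96593×0.81842 = 0.512045 + 0.334097 = 0.846142.
Q̄ = (S₀/π) × [bracket] = (1361/π) × 0.846142 = 366.6 W/m².

Q̄ ≈ 367 W/m²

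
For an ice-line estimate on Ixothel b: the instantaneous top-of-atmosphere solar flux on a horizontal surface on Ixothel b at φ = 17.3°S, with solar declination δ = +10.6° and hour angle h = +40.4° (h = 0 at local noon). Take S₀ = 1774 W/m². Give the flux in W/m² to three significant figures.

1.17e+03 W/m²

cos θ_z = sin φ sin δ + cos φ cos δ cos h = -0.054703 + 0.714679 = 0.659976.
Flux = S₀ · cos θ_z = 1774 × 0.659976 = 1171 W/m².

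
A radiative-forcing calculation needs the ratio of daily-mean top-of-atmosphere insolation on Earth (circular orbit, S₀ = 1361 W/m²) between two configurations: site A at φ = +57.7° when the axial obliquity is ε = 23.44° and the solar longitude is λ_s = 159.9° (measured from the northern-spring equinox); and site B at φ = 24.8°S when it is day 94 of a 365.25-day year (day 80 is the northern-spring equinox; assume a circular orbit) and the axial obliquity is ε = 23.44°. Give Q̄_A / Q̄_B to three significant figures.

— Configuration A (φ=+57.7°):
Solar declination: sin δ = sin ε · sin λ_s = sin 23.44° × sin 159.9° = 0.13670, so δ = +7.857°.
cos H₀ = −tan(+57.7°) tan(+7.857°) = -0.2183, H₀ = 1.7909 rad.
Bracket: H₀ sin φ sin δ + cos φ cos δ sin H₀ = 1.7909×0.84526×0.13670 + 0.53435×0.99061×0.97588 = 0.206933 + 0.516565 = 0.723498.
Q̄ = (S₀/π) × [bracket] = (1361/π) × 0.723498 = 313.43 W/m².
— Configuration B (φ=-24.8°):
Solar longitude: λ_s = 360° × (94 − 80)/365.25 = 13.799°.
sin δ = sin 23.44° × sin 13.799° = 0.09488, so δ = +5.444°.
cos H₀ = −tan(-24.8°) tan(+5.444°) = 0.0440, H₀ = 1.5267 rad.
Bracket: H₀ sin φ sin δ + cos φ cos δ sin H₀ = 1.5267×-0.41945×0.09488 + 0.90778×0.99549×0.99903 = -0.060759 + 0.902809 = 0.842050.
Q̄ = (S₀/π) × [bracket] = (1361/π) × 0.842050 = 364.79 W/m².
Ratio Q̄_A / Q̄_B = 313.43 / 364.79 = 0.8592.

Q̄_A / Q̄_B ≈ 0.859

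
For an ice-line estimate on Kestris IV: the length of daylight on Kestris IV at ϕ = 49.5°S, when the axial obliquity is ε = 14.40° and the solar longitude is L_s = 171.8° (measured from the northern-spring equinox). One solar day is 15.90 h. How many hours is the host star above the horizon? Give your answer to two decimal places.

7.74 h

Solar declination: sin δ = sin ε · sin L_s = sin 14.40° × sin 171.8° = 0.03547, so δ = +2.033°.
cos h₀ = −tan ϕ · tan δ = −tan(-49.5°) × tan(+2.033°) = 0.0416, so h₀ = 1.5292 rad = 87.62°.
Daylight = 2h₀/(2π) × 15.90 h = (1.5292/π) × 15.90 = 7.74 h.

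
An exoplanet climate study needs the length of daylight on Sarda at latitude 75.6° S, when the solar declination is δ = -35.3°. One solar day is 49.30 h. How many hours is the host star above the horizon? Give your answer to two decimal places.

Sunrise equation: cos h₀ = −tan ϕ · tan δ = -2.7576 ≤ −1, so the host star never sets (polar day) and h₀ = π.
Daylight = 2h₀/(2π) × 49.30 h = (3.1416/π) × 49.30 = 49.30 h.

49.30 h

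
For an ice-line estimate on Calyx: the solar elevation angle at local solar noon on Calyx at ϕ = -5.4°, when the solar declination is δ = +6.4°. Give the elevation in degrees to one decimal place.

78.2°

At local noon the hour angle is zero, so the zenith angle equals |ϕ − δ| = |-5.4° − (+6.400°)| = 11.800°.
Elevation = 90° − 11.800° = 78.2°.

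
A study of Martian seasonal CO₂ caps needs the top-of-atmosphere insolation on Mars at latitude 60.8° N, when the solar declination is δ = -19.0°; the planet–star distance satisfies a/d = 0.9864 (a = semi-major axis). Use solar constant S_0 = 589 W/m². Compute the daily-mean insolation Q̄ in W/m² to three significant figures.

cos h₀ = −tan(+60.8°) tan(-19.000°) = 0.6161, h₀ = 0.9070 rad.
Bracket: h₀ sin ϕ sin δ + cos ϕ cos δ sin h₀ = 0.9070×0.87292×-0.32557 + 0.48786×0.94552×0.78767 = -0.257766 + 0.363338 = 0.105572.
Inverse-square distance factor (a/d)² = 0.9864² = 0.972985.
Q̄ = (S_0/π) × 0.972985 × [bracket] = (589/π) × 0.972985 × 0.105572 = 19.26 W/m².

Q̄ ≈ 19.3 W/m²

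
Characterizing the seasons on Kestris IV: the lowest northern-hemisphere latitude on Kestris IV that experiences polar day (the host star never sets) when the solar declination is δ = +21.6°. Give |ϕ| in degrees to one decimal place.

Polar day requires cos h₀ = −tan ϕ tan δ ≤ −1, i.e. tan ϕ tan δ ≥ 1.
The boundary is |tan ϕ| · |tan δ| = 1, so |ϕ| = 90° − |δ| = 90° − 21.6° = 68.4° in the northern hemisphere.

|ϕ| = 68.4°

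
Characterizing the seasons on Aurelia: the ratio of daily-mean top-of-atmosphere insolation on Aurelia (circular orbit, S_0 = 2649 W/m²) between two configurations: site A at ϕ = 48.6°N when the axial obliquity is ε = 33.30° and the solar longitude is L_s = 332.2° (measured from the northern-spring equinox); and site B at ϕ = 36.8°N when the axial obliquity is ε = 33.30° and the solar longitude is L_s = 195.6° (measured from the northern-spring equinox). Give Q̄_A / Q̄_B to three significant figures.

Q̄_A / Q̄_B ≈ 0.557

— Configuration A (ϕ=+48.6°):
Solar declination: sin δ = sin ε · sin L_s = sin 33.30° × sin 332.2° = -0.25606, so δ = -14.836°.
cos h₀ = −tan(+48.6°) tan(-14.836°) = 0.3005, h₀ = 1.2656 rad.
Bracket: h₀ sin ϕ sin δ + cos ϕ cos δ sin h₀ = 1.2656×0.75011×-0.25606 + 0.66131×0.96666×0.95380 = -0.243088 + 0.609728 = 0.366640.
Q̄ = (S_0/π) × [bracket] = (2649/π) × 0.366640 = 309.15 W/m².
— Configuration B (ϕ=+36.8°):
Solar declination: sin δ = sin ε · sin L_s = sin 33.30° × sin 195.6° = -0.14764, so δ = -8.490°.
cos h₀ = −tan(+36.8°) tan(-8.490°) = 0.1117, h₀ = 1.4589 rad.
Bracket: h₀ sin ϕ sin δ + cos ϕ cos δ sin h₀ = 1.4589×0.59902×-0.14764 + 0.80073×0.98904×0.99374 = -0.129024 + 0.786996 = 0.657972.
Q̄ = (S_0/π) × [bracket] = (2649/π) × 0.657972 = 554.80 W/m².
Ratio Q̄_A / Q̄_B = 309.15 / 554.80 = 0.5572.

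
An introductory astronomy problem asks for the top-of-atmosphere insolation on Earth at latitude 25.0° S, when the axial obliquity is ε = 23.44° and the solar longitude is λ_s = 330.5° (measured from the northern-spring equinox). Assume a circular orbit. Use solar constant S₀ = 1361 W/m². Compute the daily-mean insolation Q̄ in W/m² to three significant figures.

Solar declination: sin δ = sin ε · sin λ_s = sin 23.44° × sin 330.5° = -0.19588, so δ = -11.296°.
cos H₀ = −tan(-25.0°) tan(-11.296°) = -0.0931, H₀ = 1.6641 rad.
Bracket: H₀ sin φ sin δ + cos φ cos δ sin H₀ = 1.6641×-0.42262×-0.19588 + 0.90631×0.98063×0.99565 = 0.137759 + 0.884889 = 1.022648.
Q̄ = (S₀/π) × [bracket] = (1361/π) × 1.022648 = 443.0 W/m².

Q̄ ≈ 443 W/m²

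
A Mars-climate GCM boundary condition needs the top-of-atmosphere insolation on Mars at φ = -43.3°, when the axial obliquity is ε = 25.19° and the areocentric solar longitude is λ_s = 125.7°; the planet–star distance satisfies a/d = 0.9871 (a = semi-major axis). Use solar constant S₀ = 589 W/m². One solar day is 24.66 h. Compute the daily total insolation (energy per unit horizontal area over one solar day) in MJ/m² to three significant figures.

5.71 MJ/m²

sin δ = sin 25.19° × sin 125.7° = 0.34564, so δ = +20.221°.
cos H₀ = −tan(-43.3°) tan(+20.221°) = 0.3471, H₀ = 1.2163 rad.
Bracket: H₀ sin φ sin δ + cos φ cos δ sin H₀ = 1.2163×-0.68582×0.34564 + 0.72777×0.93837×0.93783 = -0.288320 + 0.640461 = 0.352141.
Inverse-square distance factor (a/d)² = 0.9871² = 0.974366.
Q̄ = (S₀/π) × 0.974366 × [bracket] = (589/π) × 0.974366 × 0.352141 = 64.329 W/m².
Daily total = Q̄ × 24.66 h × 3600 s/h = 64.329 × 24.66 × 3600 / 10⁶ = 5.711 MJ/m².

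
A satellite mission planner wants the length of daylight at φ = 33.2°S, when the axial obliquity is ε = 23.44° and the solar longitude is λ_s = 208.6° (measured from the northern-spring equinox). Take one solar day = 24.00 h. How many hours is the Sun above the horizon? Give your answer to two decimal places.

Solar declination: sin δ = sin ε · sin λ_s = sin 23.44° × sin 208.6° = -0.19042, so δ = -10.977°.
cos H₀ = −tan φ · tan δ = −tan(-33.2°) × tan(-10.977°) = -0.1269, so H₀ = 1.6981 rad = 97.29°.
Daylight = 2H₀/(2π) × 24.00 h = (1.6981/π) × 24.00 = 12.97 h.

12.97 h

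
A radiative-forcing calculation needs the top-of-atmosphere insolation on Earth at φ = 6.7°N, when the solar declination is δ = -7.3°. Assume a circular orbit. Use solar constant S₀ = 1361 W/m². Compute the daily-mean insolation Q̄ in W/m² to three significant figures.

Q̄ ≈ 417 W/m²

cos H₀ = −tan(+6.7°) tan(-7.300°) = 0.0150, H₀ = 1.5557 rad.
Bracket: H₀ sin φ sin δ + cos φ cos δ sin H₀ = 1.5557×0.11667×-0.12706 + 0.99317×0.99189×0.99989 = -0.023062 + 0.985007 = 0.961945.
Q̄ = (S₀/π) × [bracket] = (1361/π) × 0.961945 = 416.7 W/m².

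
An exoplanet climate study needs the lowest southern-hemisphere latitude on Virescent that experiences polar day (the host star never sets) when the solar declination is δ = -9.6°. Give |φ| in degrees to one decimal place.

|φ| = 80.4°

Polar day requires cos H₀ = −tan φ tan δ ≤ −1, i.e. tan φ tan δ ≥ 1.
The boundary is |tan φ| · |tan δ| = 1, so |φ| = 90° − |δ| = 90° − 9.6° = 80.4° in the southern hemisphere.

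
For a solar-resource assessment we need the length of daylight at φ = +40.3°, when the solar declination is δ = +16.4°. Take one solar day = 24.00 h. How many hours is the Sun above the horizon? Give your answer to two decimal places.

13.93 h

cos H₀ = −tan φ · tan δ = −tan(+40.3°) × tan(+16.400°) = -0.2496, so H₀ = 1.8231 rad = 104.45°.
Daylight = 2H₀/(2π) × 24.00 h = (1.8231/π) × 24.00 = 13.93 h.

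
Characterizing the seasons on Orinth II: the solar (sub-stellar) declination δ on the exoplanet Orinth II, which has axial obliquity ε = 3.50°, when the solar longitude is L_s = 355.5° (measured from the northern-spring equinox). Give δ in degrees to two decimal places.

δ = -0.27°

sin δ = sin ε · sin L_s = sin 3.50° × sin 355.5° = -0.004790.
δ = arcsin(-0.004790) = -0.27°.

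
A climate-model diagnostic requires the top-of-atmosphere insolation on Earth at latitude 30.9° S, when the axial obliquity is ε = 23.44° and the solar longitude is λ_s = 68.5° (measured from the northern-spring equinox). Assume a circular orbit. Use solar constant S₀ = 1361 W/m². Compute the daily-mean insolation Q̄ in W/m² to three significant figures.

Solar declination: sin δ = sin ε · sin λ_s = sin 23.44° × sin 68.5° = 0.37011, so δ = +21.722°.
cos H₀ = −tan(-30.9°) tan(+21.722°) = 0.2384, H₀ = 1.3300 rad.
Bracket: H₀ sin φ sin δ + cos φ cos δ sin H₀ = 1.3300×-0.51354×0.37011 + 0.85806×0.92899×0.97116 = -0.252788 + 0.774140 = 0.521352.
Q̄ = (S₀/π) × [bracket] = (1361/π) × 0.521352 = 225.9 W/m².

Q̄ ≈ 226 W/m²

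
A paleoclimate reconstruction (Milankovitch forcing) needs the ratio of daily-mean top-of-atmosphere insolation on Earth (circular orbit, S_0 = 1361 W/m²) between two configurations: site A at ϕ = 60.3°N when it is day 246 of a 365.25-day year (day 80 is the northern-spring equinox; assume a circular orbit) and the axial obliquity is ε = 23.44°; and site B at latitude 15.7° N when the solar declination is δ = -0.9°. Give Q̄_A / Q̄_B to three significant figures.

— Configuration A (ϕ=+60.3°):
Solar longitude: L_s = 360° × (246 − 80)/365.25 = 163.614°.
sin δ = sin 23.44° × sin 163.614° = 0.11222, so δ = +6.443°.
cos h₀ = −tan(+60.3°) tan(+6.443°) = -0.1980, h₀ = 1.7701 rad.
Bracket: h₀ sin ϕ sin δ + cos ϕ cos δ sin h₀ = 1.7701×0.86863×0.11222 + 0.49546×0.99368×0.98020 = 0.172545 + 0.482581 = 0.655126.
Q̄ = (S_0/π) × [bracket] = (1361/π) × 0.655126 = 283.81 W/m².
— Configuration B (ϕ=+15.7°):
cos h₀ = −tan(+15.7°) tan(-0.900°) = 0.0044, h₀ = 1.5664 rad.
Bracket: h₀ sin ϕ sin δ + cos ϕ cos δ sin h₀ = 1.5664×0.27060×-0.01571 + 0.96269×0.99988×0.99999 = -0.006659 + 0.962565 = 0.955906.
Q̄ = (S_0/π) × [bracket] = (1361/π) × 0.955906 = 414.12 W/m².
Ratio Q̄_A / Q̄_B = 283.81 / 414.12 = 0.6853.

Q̄_A / Q̄_B ≈ 0.685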